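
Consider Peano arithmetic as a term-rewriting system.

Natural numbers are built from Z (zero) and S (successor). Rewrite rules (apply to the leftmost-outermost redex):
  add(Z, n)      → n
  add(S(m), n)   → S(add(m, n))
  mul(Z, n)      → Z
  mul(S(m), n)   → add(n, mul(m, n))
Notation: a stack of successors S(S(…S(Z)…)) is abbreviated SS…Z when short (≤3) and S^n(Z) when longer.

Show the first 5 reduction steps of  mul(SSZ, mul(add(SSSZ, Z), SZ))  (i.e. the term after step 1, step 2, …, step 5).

  start: mul(SSZ, mul(add(SSSZ, Z), SZ))
  →1  add(mul(add(SSSZ, Z), SZ), mul(SZ, mul(add(SSSZ, Z), SZ)))
  →2  add(mul(S(add(SSZ, Z)), SZ), mul(SZ, mul(add(SSSZ, Z), SZ)))
  →3  add(add(SZ, mul(add(SSZ, Z), SZ)), mul(SZ, mul(add(SSSZ, Z), SZ)))
  →4  add(S(add(Z, mul(add(SSZ, Z), SZ))), mul(SZ, mul(add(SSSZ, Z), SZ)))
  →5  S(add(add(Z, mul(add(SSZ, Z), SZ)), mul(SZ, mul(add(SSSZ, Z), SZ))))

Answer: after 5 steps: S(add(add(Z, mul(add(SSZ, Z), SZ)), mul(SZ, mul(add(SSSZ, Z), SZ))))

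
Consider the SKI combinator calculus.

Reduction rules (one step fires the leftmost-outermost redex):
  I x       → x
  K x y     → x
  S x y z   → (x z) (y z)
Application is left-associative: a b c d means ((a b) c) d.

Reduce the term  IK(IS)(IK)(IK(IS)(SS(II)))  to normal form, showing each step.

  start: IK(IS)(IK)(IK(IS)(SS(II)))
  step 1: K(IS)(IK)(IK(IS)(SS(II)))
  step 2: IS(IK(IS)(SS(II)))
  step 3: S(IK(IS)(SS(II)))
  step 4: S(K(IS)(SS(II)))
  step 5: S(IS)
  step 6: SS

Answer: normal form = SS  (in 6 steps)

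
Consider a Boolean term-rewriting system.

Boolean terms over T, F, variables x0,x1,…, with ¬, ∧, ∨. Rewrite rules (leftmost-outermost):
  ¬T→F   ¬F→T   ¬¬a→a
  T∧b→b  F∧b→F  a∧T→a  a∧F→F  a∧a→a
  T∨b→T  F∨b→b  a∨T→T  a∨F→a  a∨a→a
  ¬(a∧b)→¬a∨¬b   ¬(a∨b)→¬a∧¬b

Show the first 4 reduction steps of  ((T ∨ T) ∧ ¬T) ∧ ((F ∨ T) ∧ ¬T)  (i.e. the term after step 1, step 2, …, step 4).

Answer: after 4 steps: F

Working:
  start: ((T ∨ T) ∧ ¬T) ∧ ((F ∨ T) ∧ ¬T)
  step 1: (T ∧ ¬T) ∧ ((F ∨ T) ∧ ¬T)
  step 2: ¬T ∧ ((F ∨ T) ∧ ¬T)
  step 3: F ∧ ((F ∨ T) ∧ ¬T)
  step 4: F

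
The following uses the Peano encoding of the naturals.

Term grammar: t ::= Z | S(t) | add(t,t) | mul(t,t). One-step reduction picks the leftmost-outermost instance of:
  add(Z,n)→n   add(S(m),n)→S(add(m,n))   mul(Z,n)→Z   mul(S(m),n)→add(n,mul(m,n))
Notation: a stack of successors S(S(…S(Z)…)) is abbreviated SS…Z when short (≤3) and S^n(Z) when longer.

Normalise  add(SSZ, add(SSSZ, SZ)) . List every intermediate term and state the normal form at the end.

  start: add(SSZ, add(SSSZ, SZ))
  →1  S(add(SZ, add(SSSZ, SZ)))
  →2  S(S(add(Z, add(SSSZ, SZ))))
  →3  S(S(add(SSSZ, SZ)))
  →4  S(S(S(add(SSZ, SZ))))
  →5  S(S(S(S(add(SZ, SZ)))))
  →6  S(S(S(S(S(add(Z, SZ))))))
  →7  S^6(Z)

Answer: normal form = S^6(Z)  (in 7 steps)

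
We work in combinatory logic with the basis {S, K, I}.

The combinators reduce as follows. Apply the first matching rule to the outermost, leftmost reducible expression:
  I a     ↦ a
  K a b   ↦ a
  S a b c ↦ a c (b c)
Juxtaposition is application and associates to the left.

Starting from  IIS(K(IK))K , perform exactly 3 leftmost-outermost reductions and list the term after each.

  start: IIS(K(IK))K
  [1] IS(K(IK))K
  [2] S(K(IK))K
  [3] S(KK)K

Answer: after 3 steps: S(KK)K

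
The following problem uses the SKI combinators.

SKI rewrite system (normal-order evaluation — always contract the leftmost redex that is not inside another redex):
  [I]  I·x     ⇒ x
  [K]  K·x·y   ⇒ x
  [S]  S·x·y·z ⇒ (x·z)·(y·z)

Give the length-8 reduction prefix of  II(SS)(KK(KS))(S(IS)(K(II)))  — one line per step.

  start: II(SS)(KK(KS))(S(IS)(K(II)))
  →1  I(SS)(KK(KS))(S(IS)(K(II)))
  →2  SS(KK(KS))(S(IS)(K(II)))
  →3  S(S(IS)(K(II)))(KK(KS)(S(IS)(K(II))))
  →4  S(SS(K(II)))(KK(KS)(S(IS)(K(II))))
  →5  S(SS(KI))(KK(KS)(S(IS)(K(II))))
  →6  S(SS(KI))(K(S(IS)(K(II))))
  →7  S(SS(KI))(K(SS(K(II))))
  →8  S(SS(KI))(K(SS(KI)))

Answer: after 8 steps: S(SS(KI))(K(SS(KI)))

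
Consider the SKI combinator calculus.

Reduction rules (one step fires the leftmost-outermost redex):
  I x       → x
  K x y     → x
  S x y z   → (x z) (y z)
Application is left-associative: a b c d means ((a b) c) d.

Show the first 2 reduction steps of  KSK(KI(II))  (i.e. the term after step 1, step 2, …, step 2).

  start: KSK(KI(II))
  →1  S(KI(II))
  →2  SI

Answer: after 2 steps: SI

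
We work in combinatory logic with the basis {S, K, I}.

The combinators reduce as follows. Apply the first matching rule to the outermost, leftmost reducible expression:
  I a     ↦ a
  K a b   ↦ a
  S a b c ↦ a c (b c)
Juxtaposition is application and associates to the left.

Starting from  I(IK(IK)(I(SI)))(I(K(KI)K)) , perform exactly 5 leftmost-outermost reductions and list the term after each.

Answer: after 5 steps: K(K(KI)K)

Derivation:
  start: I(IK(IK)(I(SI)))(I(K(KI)K))
  [1] IK(IK)(I(SI))(I(K(KI)K))
  [2] K(IK)(I(SI))(I(K(KI)K))
  [3] IK(I(K(KI)K))
  [4] K(I(K(KI)K))
  [5] K(K(KI)K)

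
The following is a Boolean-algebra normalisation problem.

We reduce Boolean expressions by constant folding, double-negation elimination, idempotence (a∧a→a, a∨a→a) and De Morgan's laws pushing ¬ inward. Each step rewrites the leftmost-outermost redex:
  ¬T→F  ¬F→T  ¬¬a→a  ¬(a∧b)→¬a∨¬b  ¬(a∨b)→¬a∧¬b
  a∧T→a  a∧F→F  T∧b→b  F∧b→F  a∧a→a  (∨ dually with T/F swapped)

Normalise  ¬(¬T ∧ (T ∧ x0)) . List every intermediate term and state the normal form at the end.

  start: ¬(¬T ∧ (T ∧ x0))
  [1] ¬¬T ∨ ¬(T ∧ x0)
  [2] T ∨ ¬(T ∧ x0)
  [3] T

Answer: normal form = T  (in 3 steps)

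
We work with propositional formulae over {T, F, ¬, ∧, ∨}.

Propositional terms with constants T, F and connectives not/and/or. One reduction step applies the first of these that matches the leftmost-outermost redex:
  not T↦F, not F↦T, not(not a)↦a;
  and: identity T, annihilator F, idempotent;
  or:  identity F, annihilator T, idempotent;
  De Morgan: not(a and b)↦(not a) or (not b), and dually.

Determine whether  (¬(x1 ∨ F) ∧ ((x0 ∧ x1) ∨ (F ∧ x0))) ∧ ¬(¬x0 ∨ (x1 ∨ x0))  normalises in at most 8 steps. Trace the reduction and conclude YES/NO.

  start: (¬(x1 ∨ F) ∧ ((x0 ∧ x1) ∨ (F ∧ x0))) ∧ ¬(¬x0 ∨ (x1 ∨ x0))
  →1  ((¬x1 ∧ ¬F) ∧ ((x0 ∧ x1) ∨ (F ∧ x0))) ∧ ¬(¬x0 ∨ (x1 ∨ x0))
  →2  ((¬x1 ∧ T) ∧ ((x0 ∧ x1) ∨ (F ∧ x0))) ∧ ¬(¬x0 ∨ (x1 ∨ x0))
  →3  (¬x1 ∧ ((x0 ∧ x1) ∨ (F ∧ x0))) ∧ ¬(¬x0 ∨ (x1 ∨ x0))
  →4  (¬x1 ∧ ((x0 ∧ x1) ∨ F)) ∧ ¬(¬x0 ∨ (x1 ∨ x0))
  →5  (¬x1 ∧ (x0 ∧ x1)) ∧ ¬(¬x0 ∨ (x1 ∨ x0))
  →6  (¬x1 ∧ (x0 ∧ x1)) ∧ (¬¬x0 ∧ ¬(x1 ∨ x0))
  →7  (¬x1 ∧ (x0 ∧ x1)) ∧ (x0 ∧ ¬(x1 ∨ x0))
  →8  (¬x1 ∧ (x0 ∧ x1)) ∧ (x0 ∧ (¬x1 ∧ ¬x0))

Answer: YES — reaches normal form (¬x1 ∧ (x0 ∧ x1)) ∧ (x0 ∧ (¬x1 ∧ ¬x0)) in 8 ≤ 8 steps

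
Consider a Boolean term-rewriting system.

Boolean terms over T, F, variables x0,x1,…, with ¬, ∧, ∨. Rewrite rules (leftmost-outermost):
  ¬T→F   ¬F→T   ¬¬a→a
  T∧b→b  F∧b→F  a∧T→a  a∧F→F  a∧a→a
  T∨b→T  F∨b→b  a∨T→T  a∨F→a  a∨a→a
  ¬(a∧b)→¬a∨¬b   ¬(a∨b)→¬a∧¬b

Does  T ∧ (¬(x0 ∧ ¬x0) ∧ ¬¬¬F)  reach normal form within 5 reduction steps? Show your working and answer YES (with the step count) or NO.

  start: T ∧ (¬(x0 ∧ ¬x0) ∧ ¬¬¬F)
  step 1: ¬(x0 ∧ ¬x0) ∧ ¬¬¬F
  step 2: (¬x0 ∨ ¬¬x0) ∧ ¬¬¬F
  step 3: (¬x0 ∨ x0) ∧ ¬¬¬F
  step 4: (¬x0 ∨ x0) ∧ ¬F
  step 5: (¬x0 ∨ x0) ∧ T

Answer: NO — after 5 steps the term is (¬x0 ∨ x0) ∧ T, not yet normal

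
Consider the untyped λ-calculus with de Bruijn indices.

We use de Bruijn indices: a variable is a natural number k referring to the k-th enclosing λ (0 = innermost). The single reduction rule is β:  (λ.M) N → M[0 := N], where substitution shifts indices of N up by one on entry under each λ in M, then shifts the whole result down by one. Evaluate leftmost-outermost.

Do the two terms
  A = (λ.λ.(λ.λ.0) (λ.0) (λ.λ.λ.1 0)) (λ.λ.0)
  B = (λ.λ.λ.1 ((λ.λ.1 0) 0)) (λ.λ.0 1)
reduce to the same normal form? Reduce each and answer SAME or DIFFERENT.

Term A:
  start: (λ.λ.(λ.λ.0) (λ.0) (λ.λ.λ.1 0)) (λ.λ.0)
  step 1: λ.(λ.λ.0) (λ.0) (λ.λ.λ.1 0)
  step 2: λ.(λ.0) (λ.λ.λ.1 0)
  step 3: λ.λ.λ.λ.1 0

Term B:
  start: (λ.λ.λ.1 ((λ.λ.1 0) 0)) (λ.λ.0 1)
  step 1: λ.λ.1 ((λ.λ.1 0) 0)
  step 2: λ.λ.1 (λ.1 0)

Answer: DIFFERENT — A ⇓ λ.λ.λ.λ.1 0, B ⇓ λ.λ.1 (λ.1 0)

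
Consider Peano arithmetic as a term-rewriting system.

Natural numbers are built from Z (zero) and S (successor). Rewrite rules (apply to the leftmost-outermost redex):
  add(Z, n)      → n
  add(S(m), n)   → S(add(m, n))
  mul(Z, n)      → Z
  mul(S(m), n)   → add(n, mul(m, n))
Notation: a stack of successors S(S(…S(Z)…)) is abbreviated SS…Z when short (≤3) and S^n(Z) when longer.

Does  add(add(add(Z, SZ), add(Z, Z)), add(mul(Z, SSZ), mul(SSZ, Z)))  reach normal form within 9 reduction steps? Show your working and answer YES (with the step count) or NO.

  start: add(add(add(Z, SZ), add(Z, Z)), add(mul(Z, SSZ), mul(SSZ, Z)))
  →1  add(add(SZ, add(Z, Z)), add(mul(Z, SSZ), mul(SSZ, Z)))
  →2  add(S(add(Z, add(Z, Z))), add(mul(Z, SSZ), mul(SSZ, Z)))
  →3  S(add(add(Z, add(Z, Z)), add(mul(Z, SSZ), mul(SSZ, Z))))
  →4  S(add(add(Z, Z), add(mul(Z, SSZ), mul(SSZ, Z))))
  →5  S(add(Z, add(mul(Z, SSZ), mul(SSZ, Z))))
  →6  S(add(mul(Z, SSZ), mul(SSZ, Z)))
  →7  S(add(Z, mul(SSZ, Z)))
  →8  S(mul(SSZ, Z))
  →9  S(add(Z, mul(SZ, Z)))

Answer: NO — after 9 steps the term is S(add(Z, mul(SZ, Z))), not yet normal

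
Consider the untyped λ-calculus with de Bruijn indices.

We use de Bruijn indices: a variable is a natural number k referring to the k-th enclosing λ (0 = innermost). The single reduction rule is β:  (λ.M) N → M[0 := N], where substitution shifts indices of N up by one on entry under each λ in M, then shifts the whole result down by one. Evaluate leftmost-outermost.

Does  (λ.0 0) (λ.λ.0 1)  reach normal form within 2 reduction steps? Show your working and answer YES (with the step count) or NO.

  start: (λ.0 0) (λ.λ.0 1)
  step 1: (λ.λ.0 1) (λ.λ.0 1)
  step 2: λ.0 (λ.λ.0 1)

Answer: YES — reaches normal form λ.0 (λ.λ.0 1) in 2 ≤ 2 steps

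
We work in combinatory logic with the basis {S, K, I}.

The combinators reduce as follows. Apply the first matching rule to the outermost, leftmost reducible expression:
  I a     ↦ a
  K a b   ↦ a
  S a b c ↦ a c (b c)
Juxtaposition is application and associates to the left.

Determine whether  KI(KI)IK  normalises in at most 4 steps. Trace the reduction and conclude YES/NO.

Answer: YES — reaches normal form K in 3 ≤ 4 steps

Derivation:
  start: KI(KI)IK
  step 1: IIK
  step 2: IK
  step 3: K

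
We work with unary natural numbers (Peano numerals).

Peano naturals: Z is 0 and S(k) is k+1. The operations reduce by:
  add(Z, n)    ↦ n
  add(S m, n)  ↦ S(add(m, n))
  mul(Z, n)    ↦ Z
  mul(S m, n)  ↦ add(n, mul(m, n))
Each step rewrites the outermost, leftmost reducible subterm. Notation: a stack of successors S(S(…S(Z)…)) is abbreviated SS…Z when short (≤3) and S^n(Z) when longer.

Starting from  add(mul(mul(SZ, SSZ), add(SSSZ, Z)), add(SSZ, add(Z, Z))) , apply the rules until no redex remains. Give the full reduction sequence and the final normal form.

Answer: normal form = S^8(Z)  (in 35 steps)

Working:
  start: add(mul(mul(SZ, SSZ), add(SSSZ, Z)), add(SSZ, add(Z, Z)))
  step 1: add(mul(add(SSZ, mul(Z, SSZ)), add(SSSZ, Z)), add(SSZ, add(Z, Z)))
  step 2: add(mul(S(add(SZ, mul(Z, SSZ))), add(SSSZ, Z)), add(SSZ, add(Z, Z)))
  step 3: add(add(add(SSSZ, Z), mul(add(SZ, mul(Z, SSZ)), add(SSSZ, Z))), add(SSZ, add(Z, Z)))
  step 4: add(add(S(add(SSZ, Z)), mul(add(SZ, mul(Z, SSZ)), add(SSSZ, Z))), add(SSZ, add(Z, Z)))
  step 5: add(S(add(add(SSZ, Z), mul(add(SZ, mul(Z, SSZ)), add(SSSZ, Z)))), add(SSZ, add(Z, Z)))
  step 6: S(add(add(add(SSZ, Z), mul(add(SZ, mul(Z, SSZ)), add(SSSZ, Z))), add(SSZ, add(Z, Z))))
  step 7: S(add(add(S(add(SZ, Z)), mul(add(SZ, mul(Z, SSZ)), add(SSSZ, Z))), add(SSZ, add(Z, Z))))
  step 8: S(add(S(add(add(SZ, Z), mul(add(SZ, mul(Z, SSZ)), add(SSSZ, Z)))), add(SSZ, add(Z, Z))))
  step 9: S(S(add(add(add(SZ, Z), mul(add(SZ, mul(Z, SSZ)), add(SSSZ, Z))), add(SSZ, add(Z, Z)))))
  step 10: S(S(add(add(S(add(Z, Z)), mul(add(SZ, mul(Z, SSZ)), add(SSSZ, Z))), add(SSZ, add(Z, Z)))))
  step 11: S(S(add(S(add(add(Z, Z), mul(add(SZ, mul(Z, SSZ)), add(SSSZ, Z)))), add(SSZ, add(Z, Z)))))
  step 12: S(S(S(add(add(add(Z, Z), mul(add(SZ, mul(Z, SSZ)), add(SSSZ, Z))), add(SSZ, add(Z, Z))))))
  step 13: S(S(S(add(add(Z, mul(add(SZ, mul(Z, SSZ)), add(SSSZ, Z))), add(SSZ, add(Z, Z))))))
  step 14: S(S(S(add(mul(add(SZ, mul(Z, SSZ)), add(SSSZ, Z)), add(SSZ, add(Z, Z))))))
  step 15: S(S(S(add(mul(S(add(Z, mul(Z, SSZ))), add(SSSZ, Z)), add(SSZ, add(Z, Z))))))
  step 16: S(S(S(add(add(add(SSSZ, Z), mul(add(Z, mul(Z, SSZ)), add(SSSZ, Z))), add(SSZ, add(Z, Z))))))
  step 17: S(S(S(add(add(S(add(SSZ, Z)), mul(add(Z, mul(Z, SSZ)), add(SSSZ, Z))), add(SSZ, add(Z, Z))))))
  step 18: S(S(S(add(S(add(add(SSZ, Z), mul(add(Z, mul(Z, SSZ)), add(SSSZ, Z)))), add(SSZ, add(Z, Z))))))
  step 19: S(S(S(S(add(add(add(SSZ, Z), mul(add(Z, mul(Z, SSZ)), add(SSSZ, Z))), add(SSZ, add(Z, Z)))))))
  step 20: S(S(S(S(add(add(S(add(SZ, Z)), mul(add(Z, mul(Z, SSZ)), add(SSSZ, Z))), add(SSZ, add(Z, Z)))))))
  step 21: S(S(S(S(add(S(add(add(SZ, Z), mul(add(Z, mul(Z, SSZ)), add(SSSZ, Z)))), add(SSZ, add(Z, Z)))))))
  step 22: S(S(S(S(S(add(add(add(SZ, Z), mul(add(Z, mul(Z, SSZ)), add(SSSZ, Z))), add(SSZ, add(Z, Z))))))))
  step 23: S(S(S(S(S(add(add(S(add(Z, Z)), mul(add(Z, mul(Z, SSZ)), add(SSSZ, Z))), add(SSZ, add(Z, Z))))))))
  step 24: S(S(S(S(S(add(S(add(add(Z, Z), mul(add(Z, mul(Z, SSZ)), add(SSSZ, Z)))), add(SSZ, add(Z, Z))))))))
  step 25: S(S(S(S(S(S(add(add(add(Z, Z), mul(add(Z, mul(Z, SSZ)), add(SSSZ, Z))), add(SSZ, add(Z, Z)))))))))
  step 26: S(S(S(S(S(S(add(add(Z, mul(add(Z, mul(Z, SSZ)), add(SSSZ, Z))), add(SSZ, add(Z, Z)))))))))
  step 27: S(S(S(S(S(S(add(mul(add(Z, mul(Z, SSZ)), add(SSSZ, Z)), add(SSZ, add(Z, Z)))))))))
  step 28: S(S(S(S(S(S(add(mul(mul(Z, SSZ), add(SSSZ, Z)), add(SSZ, add(Z, Z)))))))))
  step 29: S(S(S(S(S(S(add(mul(Z, add(SSSZ, Z)), add(SSZ, add(Z, Z)))))))))
  step 30: S(S(S(S(S(S(add(Z, add(SSZ, add(Z, Z)))))))))
  step 31: S(S(S(S(S(S(add(SSZ, add(Z, Z))))))))
  step 32: S(S(S(S(S(S(S(add(SZ, add(Z, Z)))))))))
  step 33: S(S(S(S(S(S(S(S(add(Z, add(Z, Z))))))))))
  step 34: S(S(S(S(S(S(S(S(add(Z, Z)))))))))
  step 35: S^8(Z)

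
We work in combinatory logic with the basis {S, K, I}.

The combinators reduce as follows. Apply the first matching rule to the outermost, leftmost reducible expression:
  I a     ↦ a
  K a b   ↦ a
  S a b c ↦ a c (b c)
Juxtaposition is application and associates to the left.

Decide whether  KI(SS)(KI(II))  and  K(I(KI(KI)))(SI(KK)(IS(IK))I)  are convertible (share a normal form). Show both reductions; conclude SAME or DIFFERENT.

Term A:
  start: KI(SS)(KI(II))
  →1  I(KI(II))
  →2  KI(II)
  →3  I

Term B:
  start: K(I(KI(KI)))(SI(KK)(IS(IK))I)
  →1  I(KI(KI))
  →2  KI(KI)
  →3  I

Answer: SAME — A ⇓ I, B ⇓ I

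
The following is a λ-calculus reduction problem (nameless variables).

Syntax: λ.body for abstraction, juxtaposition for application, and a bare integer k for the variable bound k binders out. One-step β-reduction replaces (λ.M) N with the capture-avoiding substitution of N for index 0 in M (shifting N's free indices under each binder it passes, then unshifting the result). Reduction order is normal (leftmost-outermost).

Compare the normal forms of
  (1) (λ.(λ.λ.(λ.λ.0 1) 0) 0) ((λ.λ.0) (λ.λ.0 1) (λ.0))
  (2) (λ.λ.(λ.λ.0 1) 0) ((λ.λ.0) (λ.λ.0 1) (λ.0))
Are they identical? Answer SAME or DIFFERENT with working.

Term A:
  start: (λ.(λ.λ.(λ.λ.0 1) 0) 0) ((λ.λ.0) (λ.λ.0 1) (λ.0))
  step 1: (λ.λ.(λ.λ.0 1) 0) ((λ.λ.0) (λ.λ.0 1) (λ.0))
  step 2: λ.(λ.λ.0 1) 0
  step 3: λ.λ.0 1

Term B:
  start: (λ.λ.(λ.λ.0 1) 0) ((λ.λ.0) (λ.λ.0 1) (λ.0))
  step 1: λ.(λ.λ.0 1) 0
  step 2: λ.λ.0 1

Answer: SAME — A ⇓ λ.λ.0 1, B ⇓ λ.λ.0 1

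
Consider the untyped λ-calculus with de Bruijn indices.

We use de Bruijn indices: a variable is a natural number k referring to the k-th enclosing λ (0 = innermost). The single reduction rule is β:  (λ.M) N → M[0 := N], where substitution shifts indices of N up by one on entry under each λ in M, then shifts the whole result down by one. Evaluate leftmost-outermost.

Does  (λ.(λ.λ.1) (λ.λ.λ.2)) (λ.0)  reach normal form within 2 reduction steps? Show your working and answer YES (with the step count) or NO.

Answer: YES — reaches normal form λ.λ.λ.λ.2 in 2 ≤ 2 steps

Working:
  start: (λ.(λ.λ.1) (λ.λ.λ.2)) (λ.0)
  →1  (λ.λ.1) (λ.λ.λ.2)
  →2  λ.λ.λ.λ.2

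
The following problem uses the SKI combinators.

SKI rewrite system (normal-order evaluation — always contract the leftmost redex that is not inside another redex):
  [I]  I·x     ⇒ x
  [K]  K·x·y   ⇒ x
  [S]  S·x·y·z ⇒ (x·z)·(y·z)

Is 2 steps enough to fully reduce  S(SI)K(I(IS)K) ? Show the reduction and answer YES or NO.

Answer: NO — after 2 steps the term is I(K(I(IS)K))(I(IS)K(K(I(IS)K))), not yet normal

Reduction:
  start: S(SI)K(I(IS)K)
  step 1: SI(I(IS)K)(K(I(IS)K))
  step 2: I(K(I(IS)K))(I(IS)K(K(I(IS)K)))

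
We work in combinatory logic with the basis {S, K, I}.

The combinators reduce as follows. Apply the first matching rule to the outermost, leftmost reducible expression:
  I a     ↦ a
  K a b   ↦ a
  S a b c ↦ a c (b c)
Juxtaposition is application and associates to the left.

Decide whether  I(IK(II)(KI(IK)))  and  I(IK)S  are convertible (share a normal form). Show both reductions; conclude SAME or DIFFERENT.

Answer: DIFFERENT — A ⇓ I, B ⇓ KS

Derivation:
Term A:
  start: I(IK(II)(KI(IK)))
  [1] IK(II)(KI(IK))
  [2] K(II)(KI(IK))
  [3] II
  [4] I

Term B:
  start: I(IK)S
  [1] IKS
  [2] KS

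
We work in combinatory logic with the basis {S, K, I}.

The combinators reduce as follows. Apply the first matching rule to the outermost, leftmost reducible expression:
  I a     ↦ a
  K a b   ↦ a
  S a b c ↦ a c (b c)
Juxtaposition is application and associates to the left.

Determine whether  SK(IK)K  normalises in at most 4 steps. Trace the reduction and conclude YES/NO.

Answer: YES — reaches normal form K in 2 ≤ 4 steps

Reduction:
  start: SK(IK)K
  step 1: KK(IKK)
  step 2: K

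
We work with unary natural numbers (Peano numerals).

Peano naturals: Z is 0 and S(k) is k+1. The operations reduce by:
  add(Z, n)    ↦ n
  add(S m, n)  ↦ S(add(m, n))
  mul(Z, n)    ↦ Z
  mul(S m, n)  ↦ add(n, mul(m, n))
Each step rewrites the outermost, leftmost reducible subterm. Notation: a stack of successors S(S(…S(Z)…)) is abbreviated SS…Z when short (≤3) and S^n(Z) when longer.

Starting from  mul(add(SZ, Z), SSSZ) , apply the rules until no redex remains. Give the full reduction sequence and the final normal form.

Answer: normal form = SSSZ  (in 8 steps)

Derivation:
  start: mul(add(SZ, Z), SSSZ)
  [1] mul(S(add(Z, Z)), SSSZ)
  [2] add(SSSZ, mul(add(Z, Z), SSSZ))
  [3] S(add(SSZ, mul(add(Z, Z), SSSZ)))
  [4] S(S(add(SZ, mul(add(Z, Z), SSSZ))))
  [5] S(S(S(add(Z, mul(add(Z, Z), SSSZ)))))
  [6] S(S(S(mul(add(Z, Z), SSSZ))))
  [7] S(S(S(mul(Z, SSSZ))))
  [8] SSSZ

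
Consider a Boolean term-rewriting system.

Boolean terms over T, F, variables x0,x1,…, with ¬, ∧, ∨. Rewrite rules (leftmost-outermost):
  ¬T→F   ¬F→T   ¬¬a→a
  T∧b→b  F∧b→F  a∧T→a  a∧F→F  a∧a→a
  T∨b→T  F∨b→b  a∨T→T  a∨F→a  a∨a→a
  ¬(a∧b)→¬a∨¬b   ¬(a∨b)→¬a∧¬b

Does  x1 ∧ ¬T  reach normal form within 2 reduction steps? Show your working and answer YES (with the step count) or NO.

  start: x1 ∧ ¬T
  [1] x1 ∧ F
  [2] F

Answer: YES — reaches normal form F in 2 ≤ 2 steps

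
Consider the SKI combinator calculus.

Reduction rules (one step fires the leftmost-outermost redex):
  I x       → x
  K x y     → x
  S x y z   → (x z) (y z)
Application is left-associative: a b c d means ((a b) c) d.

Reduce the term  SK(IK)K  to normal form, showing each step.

Answer: normal form = K  (in 2 steps)

Reduction:
  start: SK(IK)K
  [1] KK(IKK)
  [2] K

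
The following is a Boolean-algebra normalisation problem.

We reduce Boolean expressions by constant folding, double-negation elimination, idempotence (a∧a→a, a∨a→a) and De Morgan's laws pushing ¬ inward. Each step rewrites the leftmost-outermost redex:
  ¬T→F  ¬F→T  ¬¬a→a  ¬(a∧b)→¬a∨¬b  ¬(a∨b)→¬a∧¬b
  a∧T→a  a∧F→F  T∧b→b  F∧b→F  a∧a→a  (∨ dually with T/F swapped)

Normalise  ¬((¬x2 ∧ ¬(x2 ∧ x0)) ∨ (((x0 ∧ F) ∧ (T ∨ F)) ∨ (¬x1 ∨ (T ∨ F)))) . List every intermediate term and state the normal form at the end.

Answer: normal form = F  (in 18 steps)

Derivation:
  start: ¬((¬x2 ∧ ¬(x2 ∧ x0)) ∨ (((x0 ∧ F) ∧ (T ∨ F)) ∨ (¬x1 ∨ (T ∨ F))))
  →1  ¬(¬x2 ∧ ¬(x2 ∧ x0)) ∧ ¬(((x0 ∧ F) ∧ (T ∨ F)) ∨ (¬x1 ∨ (T ∨ F)))
  →2  (¬¬x2 ∨ ¬¬(x2 ∧ x0)) ∧ ¬(((x0 ∧ F) ∧ (T ∨ F)) ∨ (¬x1 ∨ (T ∨ F)))
  →3  (x2 ∨ ¬¬(x2 ∧ x0)) ∧ ¬(((x0 ∧ F) ∧ (T ∨ F)) ∨ (¬x1 ∨ (T ∨ F)))
  →4  (x2 ∨ (x2 ∧ x0)) ∧ ¬(((x0 ∧ F) ∧ (T ∨ F)) ∨ (¬x1 ∨ (T ∨ F)))
  →5  (x2 ∨ (x2 ∧ x0)) ∧ (¬((x0 ∧ F) ∧ (T ∨ F)) ∧ ¬(¬x1 ∨ (T ∨ F)))
  →6  (x2 ∨ (x2 ∧ x0)) ∧ ((¬(x0 ∧ F) ∨ ¬(T ∨ F)) ∧ ¬(¬x1 ∨ (T ∨ F)))
  →7  (x2 ∨ (x2 ∧ x0)) ∧ (((¬x0 ∨ ¬F) ∨ ¬(T ∨ F)) ∧ ¬(¬x1 ∨ (T ∨ F)))
  →8  (x2 ∨ (x2 ∧ x0)) ∧ (((¬x0 ∨ T) ∨ ¬(T ∨ F)) ∧ ¬(¬x1 ∨ (T ∨ F)))
  →9  (x2 ∨ (x2 ∧ x0)) ∧ ((T ∨ ¬(T ∨ F)) ∧ ¬(¬x1 ∨ (T ∨ F)))
  →10  (x2 ∨ (x2 ∧ x0)) ∧ (T ∧ ¬(¬x1 ∨ (T ∨ F)))
  →11  (x2 ∨ (x2 ∧ x0)) ∧ ¬(¬x1 ∨ (T ∨ F))
  →12  (x2 ∨ (x2 ∧ x0)) ∧ (¬¬x1 ∧ ¬(T ∨ F))
  →13  (x2 ∨ (x2 ∧ x0)) ∧ (x1 ∧ ¬(T ∨ F))
  →14  (x2 ∨ (x2 ∧ x0)) ∧ (x1 ∧ (¬T ∧ ¬F))
  →15  (x2 ∨ (x2 ∧ x0)) ∧ (x1 ∧ (F ∧ ¬F))
  →16  (x2 ∨ (x2 ∧ x0)) ∧ (x1 ∧ F)
  →17  (x2 ∨ (x2 ∧ x0)) ∧ F
  →18  F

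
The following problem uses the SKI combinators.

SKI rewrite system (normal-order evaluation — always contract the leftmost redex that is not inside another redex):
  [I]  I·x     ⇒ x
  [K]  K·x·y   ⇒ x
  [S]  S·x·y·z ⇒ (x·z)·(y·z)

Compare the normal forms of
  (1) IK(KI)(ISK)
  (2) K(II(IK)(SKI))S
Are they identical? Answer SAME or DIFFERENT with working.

Term A:
  start: IK(KI)(ISK)
  →1  K(KI)(ISK)
  →2  KI

Term B:
  start: K(II(IK)(SKI))S
  →1  II(IK)(SKI)
  →2  I(IK)(SKI)
  →3  IK(SKI)
  →4  K(SKI)

Answer: DIFFERENT — A ⇓ KI, B ⇓ K(SKI)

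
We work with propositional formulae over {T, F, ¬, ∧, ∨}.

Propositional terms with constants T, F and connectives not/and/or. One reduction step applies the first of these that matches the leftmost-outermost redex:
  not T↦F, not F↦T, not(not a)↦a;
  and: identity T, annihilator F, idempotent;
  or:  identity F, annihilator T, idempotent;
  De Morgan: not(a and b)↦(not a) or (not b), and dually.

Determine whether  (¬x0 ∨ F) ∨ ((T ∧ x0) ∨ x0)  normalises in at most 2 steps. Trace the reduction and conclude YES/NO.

  start: (¬x0 ∨ F) ∨ ((T ∧ x0) ∨ x0)
  step 1: ¬x0 ∨ ((T ∧ x0) ∨ x0)
  step 2: ¬x0 ∨ (x0 ∨ x0)

Answer: NO — after 2 steps the term is ¬x0 ∨ (x0 ∨ x0), not yet normal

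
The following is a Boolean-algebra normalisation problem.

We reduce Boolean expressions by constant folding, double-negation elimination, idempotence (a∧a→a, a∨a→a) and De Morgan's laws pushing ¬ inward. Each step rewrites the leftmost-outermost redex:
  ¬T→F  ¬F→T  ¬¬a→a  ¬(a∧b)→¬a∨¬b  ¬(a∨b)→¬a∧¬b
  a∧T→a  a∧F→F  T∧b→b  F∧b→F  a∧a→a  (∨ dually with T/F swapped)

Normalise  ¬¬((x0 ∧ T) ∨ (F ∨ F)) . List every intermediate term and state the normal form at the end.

Answer: normal form = x0  (in 4 steps)

Derivation:
  start: ¬¬((x0 ∧ T) ∨ (F ∨ F))
  step 1: (x0 ∧ T) ∨ (F ∨ F)
  step 2: x0 ∨ (F ∨ F)
  step 3: x0 ∨ F
  step 4: x0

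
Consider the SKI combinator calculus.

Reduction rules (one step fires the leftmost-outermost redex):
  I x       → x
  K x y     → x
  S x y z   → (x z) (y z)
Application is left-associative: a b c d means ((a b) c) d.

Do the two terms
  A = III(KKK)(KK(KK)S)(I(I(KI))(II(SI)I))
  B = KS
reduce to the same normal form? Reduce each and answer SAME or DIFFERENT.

Answer: SAME — A ⇓ KS, B ⇓ KS

Working:
Term A:
  start: III(KKK)(KK(KK)S)(I(I(KI))(II(SI)I))
  →1  II(KKK)(KK(KK)S)(I(I(KI))(II(SI)I))
  →2  I(KKK)(KK(KK)S)(I(I(KI))(II(SI)I))
  →3  KKK(KK(KK)S)(I(I(KI))(II(SI)I))
  →4  K(KK(KK)S)(I(I(KI))(II(SI)I))
  →5  KK(KK)S
  →6  KS

Term B:
  start: KS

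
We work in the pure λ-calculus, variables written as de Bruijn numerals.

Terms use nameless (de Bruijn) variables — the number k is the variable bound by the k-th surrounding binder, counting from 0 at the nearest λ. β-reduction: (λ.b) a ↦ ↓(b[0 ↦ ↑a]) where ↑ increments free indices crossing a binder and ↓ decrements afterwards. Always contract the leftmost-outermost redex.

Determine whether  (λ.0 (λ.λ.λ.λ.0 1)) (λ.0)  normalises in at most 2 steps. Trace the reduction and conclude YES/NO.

  start: (λ.0 (λ.λ.λ.λ.0 1)) (λ.0)
  step 1: (λ.0) (λ.λ.λ.λ.0 1)
  step 2: λ.λ.λ.λ.0 1

Answer: YES — reaches normal form λ.λ.λ.λ.0 1 in 2 ≤ 2 steps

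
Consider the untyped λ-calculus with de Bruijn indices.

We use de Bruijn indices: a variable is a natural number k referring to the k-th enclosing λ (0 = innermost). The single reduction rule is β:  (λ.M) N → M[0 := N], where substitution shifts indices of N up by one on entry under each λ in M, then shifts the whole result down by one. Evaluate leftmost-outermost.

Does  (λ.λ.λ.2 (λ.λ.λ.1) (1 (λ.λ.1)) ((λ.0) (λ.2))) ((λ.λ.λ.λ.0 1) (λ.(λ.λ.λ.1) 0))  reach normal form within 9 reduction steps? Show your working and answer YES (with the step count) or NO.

Answer: YES — reaches normal form λ.λ.1 in 7 ≤ 9 steps

Derivation:
  start: (λ.λ.λ.2 (λ.λ.λ.1) (1 (λ.λ.1)) ((λ.0) (λ.2))) ((λ.λ.λ.λ.0 1) (λ.(λ.λ.λ.1) 0))
  [1] λ.λ.(λ.λ.λ.λ.0 1) (λ.(λ.λ.λ.1) 0) (λ.λ.λ.1) (1 (λ.λ.1)) ((λ.0) (λ.2))
  [2] λ.λ.(λ.λ.λ.0 1) (λ.λ.λ.1) (1 (λ.λ.1)) ((λ.0) (λ.2))
  [3] λ.λ.(λ.λ.0 1) (1 (λ.λ.1)) ((λ.0) (λ.2))
  [4] λ.λ.(λ.0 (2 (λ.λ.1))) ((λ.0) (λ.2))
  [5] λ.λ.(λ.0) (λ.2) (1 (λ.λ.1))
  [6] λ.λ.(λ.2) (1 (λ.λ.1))
  [7] λ.λ.1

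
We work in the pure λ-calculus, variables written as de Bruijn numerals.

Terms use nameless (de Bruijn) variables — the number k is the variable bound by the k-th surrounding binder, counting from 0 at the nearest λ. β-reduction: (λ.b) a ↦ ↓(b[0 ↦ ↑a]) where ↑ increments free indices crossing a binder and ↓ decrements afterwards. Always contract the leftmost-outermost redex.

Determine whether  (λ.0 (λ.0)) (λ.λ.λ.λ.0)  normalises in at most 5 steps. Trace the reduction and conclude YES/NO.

  start: (λ.0 (λ.0)) (λ.λ.λ.λ.0)
  →1  (λ.λ.λ.λ.0) (λ.0)
  →2  λ.λ.λ.0

Answer: YES — reaches normal form λ.λ.λ.0 in 2 ≤ 5 steps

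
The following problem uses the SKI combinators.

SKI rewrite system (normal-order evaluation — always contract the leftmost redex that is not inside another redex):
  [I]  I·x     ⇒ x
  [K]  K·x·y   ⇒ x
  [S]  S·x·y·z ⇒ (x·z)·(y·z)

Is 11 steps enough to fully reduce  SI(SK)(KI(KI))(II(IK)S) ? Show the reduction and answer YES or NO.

Answer: YES — reaches normal form KS in 9 ≤ 11 steps

Derivation:
  start: SI(SK)(KI(KI))(II(IK)S)
  [1] I(KI(KI))(SK(KI(KI)))(II(IK)S)
  [2] KI(KI)(SK(KI(KI)))(II(IK)S)
  [3] I(SK(KI(KI)))(II(IK)S)
  [4] SK(KI(KI))(II(IK)S)
  [5] K(II(IK)S)(KI(KI)(II(IK)S))
  [6] II(IK)S
  [7] I(IK)S
  [8] IKS
  [9] KS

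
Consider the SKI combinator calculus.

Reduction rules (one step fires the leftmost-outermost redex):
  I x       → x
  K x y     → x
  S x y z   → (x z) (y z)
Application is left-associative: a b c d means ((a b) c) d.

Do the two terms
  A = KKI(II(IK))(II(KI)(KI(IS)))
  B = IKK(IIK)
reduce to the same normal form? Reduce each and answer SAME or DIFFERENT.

Answer: SAME — A ⇓ K, B ⇓ K

Reduction:
Term A:
  start: KKI(II(IK))(II(KI)(KI(IS)))
  step 1: K(II(IK))(II(KI)(KI(IS)))
  step 2: II(IK)
  step 3: I(IK)
  step 4: IK
  step 5: K

Term B:
  start: IKK(IIK)
  step 1: KK(IIK)
  step 2: K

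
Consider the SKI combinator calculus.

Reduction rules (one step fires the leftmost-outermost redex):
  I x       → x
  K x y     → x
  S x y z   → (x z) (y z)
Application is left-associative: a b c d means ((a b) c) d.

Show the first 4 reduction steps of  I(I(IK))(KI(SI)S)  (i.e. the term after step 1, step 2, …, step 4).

Answer: after 4 steps: K(IS)

Reduction:
  start: I(I(IK))(KI(SI)S)
  [1] I(IK)(KI(SI)S)
  [2] IK(KI(SI)S)
  [3] K(KI(SI)S)
  [4] K(IS)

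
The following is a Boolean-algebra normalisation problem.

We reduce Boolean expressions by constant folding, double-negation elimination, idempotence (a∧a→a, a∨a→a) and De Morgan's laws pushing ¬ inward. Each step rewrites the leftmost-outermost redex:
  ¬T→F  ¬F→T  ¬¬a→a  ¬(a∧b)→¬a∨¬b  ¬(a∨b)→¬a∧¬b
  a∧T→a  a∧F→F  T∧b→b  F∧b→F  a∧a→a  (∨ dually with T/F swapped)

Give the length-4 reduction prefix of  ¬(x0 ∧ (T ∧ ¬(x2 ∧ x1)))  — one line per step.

Answer: after 4 steps: ¬x0 ∨ ¬¬(x2 ∧ x1)

Working:
  start: ¬(x0 ∧ (T ∧ ¬(x2 ∧ x1)))
  step 1: ¬x0 ∨ ¬(T ∧ ¬(x2 ∧ x1))
  step 2: ¬x0 ∨ (¬T ∨ ¬¬(x2 ∧ x1))
  step 3: ¬x0 ∨ (F ∨ ¬¬(x2 ∧ x1))
  step 4: ¬x0 ∨ ¬¬(x2 ∧ x1)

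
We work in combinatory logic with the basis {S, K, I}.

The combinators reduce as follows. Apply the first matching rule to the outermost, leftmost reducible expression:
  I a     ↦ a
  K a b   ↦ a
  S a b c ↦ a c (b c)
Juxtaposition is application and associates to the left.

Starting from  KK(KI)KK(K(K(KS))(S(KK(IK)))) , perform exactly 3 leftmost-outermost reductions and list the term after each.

  start: KK(KI)KK(K(K(KS))(S(KK(IK))))
  step 1: KKK(K(K(KS))(S(KK(IK))))
  step 2: K(K(K(KS))(S(KK(IK))))
  step 3: K(K(KS))

Answer: after 3 steps: K(K(KS))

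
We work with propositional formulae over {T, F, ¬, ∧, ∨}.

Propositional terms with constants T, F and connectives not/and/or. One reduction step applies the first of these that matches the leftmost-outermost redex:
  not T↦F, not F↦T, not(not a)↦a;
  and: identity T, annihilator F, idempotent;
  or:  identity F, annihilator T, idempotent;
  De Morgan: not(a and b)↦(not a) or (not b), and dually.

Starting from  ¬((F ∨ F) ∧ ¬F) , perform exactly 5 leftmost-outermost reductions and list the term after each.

  start: ¬((F ∨ F) ∧ ¬F)
  [1] ¬(F ∨ F) ∨ ¬¬F
  [2] (¬F ∧ ¬F) ∨ ¬¬F
  [3] ¬F ∨ ¬¬F
  [4] T ∨ ¬¬F
  [5] T

Answer: after 5 steps: T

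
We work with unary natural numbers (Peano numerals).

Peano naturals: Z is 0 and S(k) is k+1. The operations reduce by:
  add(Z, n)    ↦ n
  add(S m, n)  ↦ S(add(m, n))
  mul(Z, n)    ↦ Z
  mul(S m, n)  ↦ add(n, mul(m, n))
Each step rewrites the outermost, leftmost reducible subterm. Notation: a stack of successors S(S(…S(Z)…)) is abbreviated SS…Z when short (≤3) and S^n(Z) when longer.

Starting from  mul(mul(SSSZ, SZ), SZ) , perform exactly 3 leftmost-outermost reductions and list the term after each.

  start: mul(mul(SSSZ, SZ), SZ)
  step 1: mul(add(SZ, mul(SSZ, SZ)), SZ)
  step 2: mul(S(add(Z, mul(SSZ, SZ))), SZ)
  step 3: add(SZ, mul(add(Z, mul(SSZ, SZ)), SZ))

Answer: after 3 steps: add(SZ, mul(add(Z, mul(SSZ, SZ)), SZ))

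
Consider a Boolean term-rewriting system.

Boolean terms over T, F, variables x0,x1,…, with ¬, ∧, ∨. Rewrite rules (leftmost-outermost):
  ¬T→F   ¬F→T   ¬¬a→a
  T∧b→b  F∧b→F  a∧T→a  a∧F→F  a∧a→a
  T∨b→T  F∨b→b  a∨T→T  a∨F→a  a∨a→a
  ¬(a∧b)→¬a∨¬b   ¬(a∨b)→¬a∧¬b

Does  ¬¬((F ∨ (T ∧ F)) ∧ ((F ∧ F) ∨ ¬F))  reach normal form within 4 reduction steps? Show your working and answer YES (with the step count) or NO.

Answer: YES — reaches normal form F in 4 ≤ 4 steps

Reduction:
  start: ¬¬((F ∨ (T ∧ F)) ∧ ((F ∧ F) ∨ ¬F))
  [1] (F ∨ (T ∧ F)) ∧ ((F ∧ F) ∨ ¬F)
  [2] (T ∧ F) ∧ ((F ∧ F) ∨ ¬F)
  [3] F ∧ ((F ∧ F) ∨ ¬F)
  [4] F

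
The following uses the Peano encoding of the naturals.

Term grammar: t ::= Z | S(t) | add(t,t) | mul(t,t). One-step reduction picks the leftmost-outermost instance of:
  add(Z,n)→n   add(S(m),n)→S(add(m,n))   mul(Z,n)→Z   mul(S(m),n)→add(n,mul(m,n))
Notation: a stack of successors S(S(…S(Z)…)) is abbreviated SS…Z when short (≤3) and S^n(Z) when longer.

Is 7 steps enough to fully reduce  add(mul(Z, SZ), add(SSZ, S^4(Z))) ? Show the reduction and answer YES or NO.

  start: add(mul(Z, SZ), add(SSZ, S^4(Z)))
  step 1: add(Z, add(SSZ, S^4(Z)))
  step 2: add(SSZ, S^4(Z))
  step 3: S(add(SZ, S^4(Z)))
  step 4: S(S(add(Z, S^4(Z))))
  step 5: S^6(Z)

Answer: YES — reaches normal form S^6(Z) in 5 ≤ 7 steps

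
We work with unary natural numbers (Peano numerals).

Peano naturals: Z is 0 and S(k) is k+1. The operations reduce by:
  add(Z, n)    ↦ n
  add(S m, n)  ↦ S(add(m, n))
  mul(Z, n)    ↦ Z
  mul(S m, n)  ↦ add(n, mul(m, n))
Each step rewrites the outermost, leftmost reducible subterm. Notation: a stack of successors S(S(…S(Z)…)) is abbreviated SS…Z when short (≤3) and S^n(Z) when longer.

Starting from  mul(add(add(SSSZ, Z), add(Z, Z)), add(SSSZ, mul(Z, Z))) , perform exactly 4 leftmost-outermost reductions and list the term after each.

Answer: after 4 steps: add(S(add(SSZ, mul(Z, Z))), mul(add(add(SSZ, Z), add(Z, Z)), add(SSSZ, mul(Z, Z))))

Working:
  start: mul(add(add(SSSZ, Z), add(Z, Z)), add(SSSZ, mul(Z, Z)))
  step 1: mul(add(S(add(SSZ, Z)), add(Z, Z)), add(SSSZ, mul(Z, Z)))
  step 2: mul(S(add(add(SSZ, Z), add(Z, Z))), add(SSSZ, mul(Z, Z)))
  step 3: add(add(SSSZ, mul(Z, Z)), mul(add(add(SSZ, Z), add(Z, Z)), add(SSSZ, mul(Z, Z))))
  step 4: add(S(add(SSZ, mul(Z, Z))), mul(add(add(SSZ, Z), add(Z, Z)), add(SSSZ, mul(Z, Z))))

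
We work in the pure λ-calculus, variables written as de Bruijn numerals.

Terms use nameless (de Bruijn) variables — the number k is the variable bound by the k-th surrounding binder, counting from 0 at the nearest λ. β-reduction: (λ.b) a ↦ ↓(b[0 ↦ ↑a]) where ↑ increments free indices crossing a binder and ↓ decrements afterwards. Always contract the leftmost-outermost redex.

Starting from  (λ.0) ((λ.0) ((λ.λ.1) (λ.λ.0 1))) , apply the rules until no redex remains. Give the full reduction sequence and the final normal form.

  start: (λ.0) ((λ.0) ((λ.λ.1) (λ.λ.0 1)))
  step 1: (λ.0) ((λ.λ.1) (λ.λ.0 1))
  step 2: (λ.λ.1) (λ.λ.0 1)
  step 3: λ.λ.λ.0 1

Answer: normal form = λ.λ.λ.0 1  (in 3 steps)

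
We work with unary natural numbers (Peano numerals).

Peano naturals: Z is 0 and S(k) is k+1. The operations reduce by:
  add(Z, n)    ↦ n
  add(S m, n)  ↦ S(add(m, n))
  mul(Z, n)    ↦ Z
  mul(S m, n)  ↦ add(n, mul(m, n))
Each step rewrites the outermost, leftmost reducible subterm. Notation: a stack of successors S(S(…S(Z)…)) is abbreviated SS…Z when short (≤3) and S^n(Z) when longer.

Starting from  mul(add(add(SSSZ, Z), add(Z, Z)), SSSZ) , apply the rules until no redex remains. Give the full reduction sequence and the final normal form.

Answer: normal form = S^9(Z)  (in 25 steps)

Derivation:
  start: mul(add(add(SSSZ, Z), add(Z, Z)), SSSZ)
  [1] mul(add(S(add(SSZ, Z)), add(Z, Z)), SSSZ)
  [2] mul(S(add(add(SSZ, Z), add(Z, Z))), SSSZ)
  [3] add(SSSZ, mul(add(add(SSZ, Z), add(Z, Z)), SSSZ))
  [4] S(add(SSZ, mul(add(add(SSZ, Z), add(Z, Z)), SSSZ)))
  [5] S(S(add(SZ, mul(add(add(SSZ, Z), add(Z, Z)), SSSZ))))
  [6] S(S(S(add(Z, mul(add(add(SSZ, Z), add(Z, Z)), SSSZ)))))
  [7] S(S(S(mul(add(add(SSZ, Z), add(Z, Z)), SSSZ))))
  [8] S(S(S(mul(add(S(add(SZ, Z)), add(Z, Z)), SSSZ))))
  [9] S(S(S(mul(S(add(add(SZ, Z), add(Z, Z))), SSSZ))))
  [10] S(S(S(add(SSSZ, mul(add(add(SZ, Z), add(Z, Z)), SSSZ)))))
  [11] S(S(S(S(add(SSZ, mul(add(add(SZ, Z), add(Z, Z)), SSSZ))))))
  [12] S(S(S(S(S(add(SZ, mul(add(add(SZ, Z), add(Z, Z)), SSSZ)))))))
  [13] S(S(S(S(S(S(add(Z, mul(add(add(SZ, Z), add(Z, Z)), SSSZ))))))))
  [14] S(S(S(S(S(S(mul(add(add(SZ, Z), add(Z, Z)), SSSZ)))))))
  [15] S(S(S(S(S(S(mul(add(S(add(Z, Z)), add(Z, Z)), SSSZ)))))))
  [16] S(S(S(S(S(S(mul(S(add(add(Z, Z), add(Z, Z))), SSSZ)))))))
  [17] S(S(S(S(S(S(add(SSSZ, mul(add(add(Z, Z), add(Z, Z)), SSSZ))))))))
  [18] S(S(S(S(S(S(S(add(SSZ, mul(add(add(Z, Z), add(Z, Z)), SSSZ)))))))))
  [19] S(S(S(S(S(S(S(S(add(SZ, mul(add(add(Z, Z), add(Z, Z)), SSSZ))))))))))
  [20] S(S(S(S(S(S(S(S(S(add(Z, mul(add(add(Z, Z), add(Z, Z)), SSSZ)))))))))))
  [21] S(S(S(S(S(S(S(S(S(mul(add(add(Z, Z), add(Z, Z)), SSSZ))))))))))
  [22] S(S(S(S(S(S(S(S(S(mul(add(Z, add(Z, Z)), SSSZ))))))))))
  [23] S(S(S(S(S(S(S(S(S(mul(add(Z, Z), SSSZ))))))))))
  [24] S(S(S(S(S(S(S(S(S(mul(Z, SSSZ))))))))))
  [25] S^9(Z)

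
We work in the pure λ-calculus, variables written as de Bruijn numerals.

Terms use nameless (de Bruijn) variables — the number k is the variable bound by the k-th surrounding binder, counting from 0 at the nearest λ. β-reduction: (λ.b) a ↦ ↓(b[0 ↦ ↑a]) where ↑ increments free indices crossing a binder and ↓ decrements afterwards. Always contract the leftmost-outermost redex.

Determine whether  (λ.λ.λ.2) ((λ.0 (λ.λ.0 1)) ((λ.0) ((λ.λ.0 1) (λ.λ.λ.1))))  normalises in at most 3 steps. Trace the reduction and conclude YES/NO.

  start: (λ.λ.λ.2) ((λ.0 (λ.λ.0 1)) ((λ.0) ((λ.λ.0 1) (λ.λ.λ.1))))
  [1] λ.λ.(λ.0 (λ.λ.0 1)) ((λ.0) ((λ.λ.0 1) (λ.λ.λ.1)))
  [2] λ.λ.(λ.0) ((λ.λ.0 1) (λ.λ.λ.1)) (λ.λ.0 1)
  [3] λ.λ.(λ.λ.0 1) (λ.λ.λ.1) (λ.λ.0 1)

Answer: NO — after 3 steps the term is λ.λ.(λ.λ.0 1) (λ.λ.λ.1) (λ.λ.0 1), not yet normal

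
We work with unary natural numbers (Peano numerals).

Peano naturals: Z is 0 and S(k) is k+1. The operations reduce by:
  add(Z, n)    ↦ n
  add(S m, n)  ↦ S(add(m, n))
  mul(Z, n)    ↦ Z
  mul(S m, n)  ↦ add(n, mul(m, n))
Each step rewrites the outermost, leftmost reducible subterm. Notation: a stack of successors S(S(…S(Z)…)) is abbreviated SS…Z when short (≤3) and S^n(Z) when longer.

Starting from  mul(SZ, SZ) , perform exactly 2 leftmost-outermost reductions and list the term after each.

  start: mul(SZ, SZ)
  →1  add(SZ, mul(Z, SZ))
  →2  S(add(Z, mul(Z, SZ)))

Answer: after 2 steps: S(add(Z, mul(Z, SZ)))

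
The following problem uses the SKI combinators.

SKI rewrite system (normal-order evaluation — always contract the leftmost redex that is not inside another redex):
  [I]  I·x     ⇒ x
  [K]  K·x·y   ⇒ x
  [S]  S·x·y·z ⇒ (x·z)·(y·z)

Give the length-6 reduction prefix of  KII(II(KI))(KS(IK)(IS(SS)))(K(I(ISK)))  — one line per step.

Answer: after 6 steps: K(I(ISK))

Working:
  start: KII(II(KI))(KS(IK)(IS(SS)))(K(I(ISK)))
  →1  I(II(KI))(KS(IK)(IS(SS)))(K(I(ISK)))
  →2  II(KI)(KS(IK)(IS(SS)))(K(I(ISK)))
  →3  I(KI)(KS(IK)(IS(SS)))(K(I(ISK)))
  →4  KI(KS(IK)(IS(SS)))(K(I(ISK)))
  →5  I(K(I(ISK)))
  →6  K(I(ISK))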